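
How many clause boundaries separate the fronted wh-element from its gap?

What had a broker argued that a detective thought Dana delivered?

"what" is extracted from the object of "delivered".
Boundaries crossed, outermost first: [that], [Ø] — 2 in total.

2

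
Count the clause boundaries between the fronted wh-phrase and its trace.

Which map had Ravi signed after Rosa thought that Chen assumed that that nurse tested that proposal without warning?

"which map" originates inside the matrix clause — no clause boundary is crossed.

0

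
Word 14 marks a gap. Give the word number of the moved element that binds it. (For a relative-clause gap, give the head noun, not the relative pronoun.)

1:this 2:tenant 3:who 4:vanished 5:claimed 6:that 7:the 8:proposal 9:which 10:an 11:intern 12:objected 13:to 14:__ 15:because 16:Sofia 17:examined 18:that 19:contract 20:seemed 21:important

8

The gap at 14 is the prepositional object of "objected", inside a relative clause.
The relative pronoun is "which" (word 9); it is bound by the head noun immediately before it.
Its filler is the head noun "proposal", at word 8.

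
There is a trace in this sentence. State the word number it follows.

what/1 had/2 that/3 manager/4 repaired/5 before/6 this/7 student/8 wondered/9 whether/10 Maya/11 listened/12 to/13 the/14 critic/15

The displaced element is "what" (word 1).
It functions as the direct object of "repaired", so the gap sits immediately after word 5 ("repaired").
Base order: That manager had repaired what before this student wondered whether Maya listened to the critic.

5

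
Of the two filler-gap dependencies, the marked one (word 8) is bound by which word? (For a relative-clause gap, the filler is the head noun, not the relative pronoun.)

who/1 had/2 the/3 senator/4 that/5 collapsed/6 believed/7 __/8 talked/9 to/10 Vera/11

The marked gap is the subject of "talked".
Its filler is the fronted wh-phrase "who", at word 1.
(The other dependency links word 4 to a gap after word 5.)

1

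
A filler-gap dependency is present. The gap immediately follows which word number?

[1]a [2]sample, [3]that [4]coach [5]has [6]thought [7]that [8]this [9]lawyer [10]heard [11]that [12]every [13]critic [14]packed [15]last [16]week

14

The displaced element is "a sample" (word 2).
It is linked across 2 clause boundaries (that → that).
It functions as the direct object of "packed", so the gap sits immediately after word 14 ("packed").
Base order: That coach has thought that this lawyer heard that every critic packed a sample last week.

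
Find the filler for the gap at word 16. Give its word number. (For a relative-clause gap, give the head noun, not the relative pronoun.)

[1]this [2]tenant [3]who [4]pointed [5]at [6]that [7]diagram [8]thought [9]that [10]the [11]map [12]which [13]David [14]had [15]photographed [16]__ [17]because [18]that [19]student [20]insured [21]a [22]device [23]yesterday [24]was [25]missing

11

The gap at 16 is the object of "photographed", inside a relative clause.
The relative pronoun is "which" (word 12); it is bound by the head noun immediately before it.
Its filler is the head noun "map", at word 11.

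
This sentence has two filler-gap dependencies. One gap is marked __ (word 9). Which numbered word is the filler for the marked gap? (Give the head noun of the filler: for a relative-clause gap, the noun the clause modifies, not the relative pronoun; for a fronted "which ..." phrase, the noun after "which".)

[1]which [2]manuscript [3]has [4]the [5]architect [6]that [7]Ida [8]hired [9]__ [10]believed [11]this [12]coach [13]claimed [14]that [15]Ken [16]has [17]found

The marked gap is inside the relative clause, the direct object of "hired".
Its filler is the head noun "architect" (via "that"), at word 5.
(The other dependency links word 2 to a gap after word 17.)

5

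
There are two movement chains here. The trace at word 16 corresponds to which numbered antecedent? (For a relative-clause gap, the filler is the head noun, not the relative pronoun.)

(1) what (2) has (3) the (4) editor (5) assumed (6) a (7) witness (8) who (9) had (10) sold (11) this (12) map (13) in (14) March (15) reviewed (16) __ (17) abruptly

The marked gap is the direct object of "reviewed".
Its filler is the fronted wh-phrase "what", at word 1.
(The other dependency links word 7 to a gap after word 8.)

1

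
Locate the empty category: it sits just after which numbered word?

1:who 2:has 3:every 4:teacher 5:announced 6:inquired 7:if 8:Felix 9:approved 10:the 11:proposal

The displaced element is "who" (word 1).
It is linked across 1 clause boundary (Ø).
It functions as the subject of "inquired", so the gap sits immediately after word 5 ("announced").
Base order: Every teacher has announced that who inquired if Felix approved the proposal.

5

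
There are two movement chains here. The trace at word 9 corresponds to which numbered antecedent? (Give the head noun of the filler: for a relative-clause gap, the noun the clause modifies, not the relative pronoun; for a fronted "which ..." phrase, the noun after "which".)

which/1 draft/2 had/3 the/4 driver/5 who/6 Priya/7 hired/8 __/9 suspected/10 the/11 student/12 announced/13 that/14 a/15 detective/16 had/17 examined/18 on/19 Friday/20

The marked gap is inside the relative clause, the direct object of "hired".
Its filler is the head noun "driver" (via "who"), at word 5.
(The other dependency links word 2 to a gap after word 18.)

5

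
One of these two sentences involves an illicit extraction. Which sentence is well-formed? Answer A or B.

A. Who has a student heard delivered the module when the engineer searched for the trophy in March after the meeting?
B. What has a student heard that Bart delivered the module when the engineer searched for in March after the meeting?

A

In B, the wh-phrase is extracted from inside an adjunct island (introduced by "when"), which blocks movement.
In A, the extraction path crosses only that-complement boundaries, which are transparent.
So A is grammatical.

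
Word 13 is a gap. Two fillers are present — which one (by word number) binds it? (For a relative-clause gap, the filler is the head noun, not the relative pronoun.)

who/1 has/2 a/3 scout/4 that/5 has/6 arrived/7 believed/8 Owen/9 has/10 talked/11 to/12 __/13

1

The marked gap is the object of the preposition "to" of "talked".
Its filler is the fronted wh-phrase "who", at word 1.
(The other dependency links word 4 to a gap after word 5.)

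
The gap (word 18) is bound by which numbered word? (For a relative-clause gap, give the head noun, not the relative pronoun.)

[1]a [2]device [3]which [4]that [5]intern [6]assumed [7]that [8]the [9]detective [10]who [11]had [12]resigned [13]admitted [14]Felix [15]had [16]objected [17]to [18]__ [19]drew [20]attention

The gap at 18 is the prepositional object of "objected", inside a relative clause.
The relative pronoun is "which" (word 3); it is bound by the head noun immediately before it.
Its filler is the head noun "device", at word 2.

2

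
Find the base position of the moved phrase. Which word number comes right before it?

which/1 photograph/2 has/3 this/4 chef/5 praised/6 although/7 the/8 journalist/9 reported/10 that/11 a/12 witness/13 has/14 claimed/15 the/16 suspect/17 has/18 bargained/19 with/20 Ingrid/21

6

The displaced element is "which photograph" (word 2).
It functions as the direct object of "praised", so the gap sits immediately after word 6 ("praised").
Base order: This chef has praised which photograph although the journalist reported that a witness has claimed the suspect has bargained with Ingrid.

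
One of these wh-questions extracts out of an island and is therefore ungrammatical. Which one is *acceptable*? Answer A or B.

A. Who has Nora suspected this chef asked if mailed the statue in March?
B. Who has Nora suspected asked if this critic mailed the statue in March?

B

In A, the wh-phrase is extracted from inside a wh-island (introduced by "if"), which blocks movement.
In B, the extraction path crosses only that-complement boundaries, which are transparent.
So B is grammatical.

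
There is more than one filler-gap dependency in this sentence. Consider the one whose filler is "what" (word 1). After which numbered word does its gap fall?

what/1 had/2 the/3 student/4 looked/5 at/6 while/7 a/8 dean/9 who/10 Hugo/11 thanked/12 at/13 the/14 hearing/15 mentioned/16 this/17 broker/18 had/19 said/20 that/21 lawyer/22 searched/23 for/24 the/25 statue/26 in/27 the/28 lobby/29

The displaced element is "what" (word 1).
It functions as the object of the preposition "at" of "looked", so the gap sits immediately after word 6 ("at").
Base order: The student had looked at what while a dean who Hugo thanked at the hearing mentioned this broker had said that lawyer searched for the statue in the lobby.

6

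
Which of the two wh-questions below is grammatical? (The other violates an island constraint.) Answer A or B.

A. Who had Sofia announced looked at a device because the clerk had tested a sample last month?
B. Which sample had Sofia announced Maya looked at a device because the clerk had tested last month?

In B, the wh-phrase is extracted from inside an adjunct island (introduced by "because"), which blocks movement.
In A, the extraction path crosses only that-complement boundaries, which are transparent.
So A is grammatical.

A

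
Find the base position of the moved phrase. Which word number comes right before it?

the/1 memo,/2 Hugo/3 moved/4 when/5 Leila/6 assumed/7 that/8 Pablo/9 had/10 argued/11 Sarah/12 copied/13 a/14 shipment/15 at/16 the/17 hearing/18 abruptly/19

4

The displaced element is "the memo" (word 2).
It functions as the direct object of "moved", so the gap sits immediately after word 4 ("moved").
Base order: Hugo moved the memo when Leila assumed that Pablo had argued Sarah copied a shipment at the hearing abruptly.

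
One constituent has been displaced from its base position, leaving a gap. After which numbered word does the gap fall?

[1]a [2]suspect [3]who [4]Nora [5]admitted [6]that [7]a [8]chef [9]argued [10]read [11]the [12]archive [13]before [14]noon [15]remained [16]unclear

The displaced element is "a suspect" (word 2).
It is linked across 2 clause boundaries (that → Ø).
It functions as the subject of "read", so the gap sits immediately after word 9 ("argued").
Base order: Nora admitted that a chef argued that a suspect read the archive before noon.

9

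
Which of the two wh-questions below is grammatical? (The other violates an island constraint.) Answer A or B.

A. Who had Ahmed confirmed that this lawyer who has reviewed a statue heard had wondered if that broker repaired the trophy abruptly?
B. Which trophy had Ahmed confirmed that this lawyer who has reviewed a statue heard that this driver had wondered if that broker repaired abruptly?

In B, the wh-phrase is extracted from inside a wh-island (introduced by "if"), which blocks movement.
In A, the extraction path crosses only that-complement boundaries, which are transparent.
So A is grammatical.

A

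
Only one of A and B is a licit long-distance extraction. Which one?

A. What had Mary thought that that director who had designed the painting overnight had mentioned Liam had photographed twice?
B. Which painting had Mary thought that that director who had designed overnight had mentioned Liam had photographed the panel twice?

A

In B, the wh-phrase is extracted from inside a complex-NP island (relative clause) (introduced by "who"), which blocks movement.
In A, the extraction path crosses only that-complement boundaries, which are transparent.
So A is grammatical.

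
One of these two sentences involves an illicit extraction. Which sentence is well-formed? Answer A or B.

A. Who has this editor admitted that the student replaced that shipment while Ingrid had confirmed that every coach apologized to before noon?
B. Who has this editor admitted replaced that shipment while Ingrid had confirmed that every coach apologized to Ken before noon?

In A, the wh-phrase is extracted from inside an adjunct island (introduced by "while"), which blocks movement.
In B, the extraction path crosses only that-complement boundaries, which are transparent.
So B is grammatical.

B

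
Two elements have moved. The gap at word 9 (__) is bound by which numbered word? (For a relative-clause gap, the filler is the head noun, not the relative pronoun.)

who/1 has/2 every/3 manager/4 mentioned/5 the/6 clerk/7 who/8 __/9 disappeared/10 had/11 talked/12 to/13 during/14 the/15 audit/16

7

The marked gap is inside the relative clause, the subject of "disappeared".
Its filler is the head noun "clerk" (via "who"), at word 7.
(The other dependency links word 1 to a gap after word 13.)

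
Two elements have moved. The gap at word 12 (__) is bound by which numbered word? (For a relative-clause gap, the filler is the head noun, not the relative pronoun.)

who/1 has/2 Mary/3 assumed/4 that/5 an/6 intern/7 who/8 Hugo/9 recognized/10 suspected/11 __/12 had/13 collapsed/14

1

The marked gap is the subject of "collapsed".
Its filler is the fronted wh-phrase "who", at word 1.
(The other dependency links word 7 to a gap after word 10.)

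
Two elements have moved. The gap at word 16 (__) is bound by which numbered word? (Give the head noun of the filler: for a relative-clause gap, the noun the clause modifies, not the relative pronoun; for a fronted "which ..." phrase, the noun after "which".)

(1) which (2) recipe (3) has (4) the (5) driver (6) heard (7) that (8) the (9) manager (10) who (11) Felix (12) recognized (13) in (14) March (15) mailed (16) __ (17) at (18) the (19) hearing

The marked gap is the direct object of "mailed".
Its filler is the fronted wh-phrase "which recipe", at word 2.
(The other dependency links word 9 to a gap after word 12.)

2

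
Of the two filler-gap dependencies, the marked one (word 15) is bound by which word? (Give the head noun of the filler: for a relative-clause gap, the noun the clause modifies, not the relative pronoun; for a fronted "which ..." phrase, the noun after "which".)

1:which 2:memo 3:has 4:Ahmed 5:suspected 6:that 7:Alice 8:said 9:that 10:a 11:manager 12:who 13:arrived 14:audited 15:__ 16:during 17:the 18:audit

The marked gap is the direct object of "audited".
Its filler is the fronted wh-phrase "which memo", at word 2.
(The other dependency links word 11 to a gap after word 12.)

2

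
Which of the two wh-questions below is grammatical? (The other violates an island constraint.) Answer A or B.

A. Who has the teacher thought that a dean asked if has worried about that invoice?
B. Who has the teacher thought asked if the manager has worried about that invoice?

In A, the wh-phrase is extracted from inside a wh-island (introduced by "if"), which blocks movement.
In B, the extraction path crosses only that-complement boundaries, which are transparent.
So B is grammatical.

B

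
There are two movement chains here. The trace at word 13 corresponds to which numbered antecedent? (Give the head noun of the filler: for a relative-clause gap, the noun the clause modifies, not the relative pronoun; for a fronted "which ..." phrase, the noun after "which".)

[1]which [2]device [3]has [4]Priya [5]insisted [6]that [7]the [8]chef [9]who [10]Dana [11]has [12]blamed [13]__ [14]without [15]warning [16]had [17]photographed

8

The marked gap is inside the relative clause, the direct object of "blamed".
Its filler is the head noun "chef" (via "who"), at word 8.
(The other dependency links word 2 to a gap after word 17.)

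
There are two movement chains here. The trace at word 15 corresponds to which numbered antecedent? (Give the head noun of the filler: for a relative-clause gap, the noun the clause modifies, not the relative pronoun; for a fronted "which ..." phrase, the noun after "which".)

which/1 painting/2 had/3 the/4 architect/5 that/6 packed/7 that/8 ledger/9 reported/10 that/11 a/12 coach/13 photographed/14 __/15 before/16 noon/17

2

The marked gap is the direct object of "photographed".
Its filler is the fronted wh-phrase "which painting", at word 2.
(The other dependency links word 5 to a gap after word 6.)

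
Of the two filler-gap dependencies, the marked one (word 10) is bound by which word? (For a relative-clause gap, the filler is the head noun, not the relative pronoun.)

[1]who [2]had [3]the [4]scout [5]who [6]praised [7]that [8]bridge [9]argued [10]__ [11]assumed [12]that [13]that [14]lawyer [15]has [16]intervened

1

The marked gap is the subject of "assumed".
Its filler is the fronted wh-phrase "who", at word 1.
(The other dependency links word 4 to a gap after word 5.)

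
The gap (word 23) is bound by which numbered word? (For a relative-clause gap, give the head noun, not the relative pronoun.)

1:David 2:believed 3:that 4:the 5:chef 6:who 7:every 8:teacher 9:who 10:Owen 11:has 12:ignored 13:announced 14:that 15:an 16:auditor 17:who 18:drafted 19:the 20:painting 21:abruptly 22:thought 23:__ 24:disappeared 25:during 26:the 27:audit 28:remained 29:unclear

5

The gap at 23 is the subject of "disappeared", inside a relative clause.
The relative pronoun is "who" (word 6); it is bound by the head noun immediately before it.
Its filler is the head noun "chef", at word 5.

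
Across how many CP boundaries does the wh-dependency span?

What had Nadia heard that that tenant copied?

"what" is extracted from the object of "copied".
Boundaries crossed, outermost first: [that] — 1 in total.

1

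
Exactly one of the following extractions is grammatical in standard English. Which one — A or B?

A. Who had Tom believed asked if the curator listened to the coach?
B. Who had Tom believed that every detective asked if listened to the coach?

A

In B, the wh-phrase is extracted from inside a wh-island (introduced by "if"), which blocks movement.
In A, the extraction path crosses only that-complement boundaries, which are transparent.
So A is grammatical.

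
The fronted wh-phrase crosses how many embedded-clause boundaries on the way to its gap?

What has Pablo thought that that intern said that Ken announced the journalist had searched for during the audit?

3

"what" is extracted from the PP object of "searched".
Boundaries crossed, outermost first: [that], [that], [Ø] — 3 in total.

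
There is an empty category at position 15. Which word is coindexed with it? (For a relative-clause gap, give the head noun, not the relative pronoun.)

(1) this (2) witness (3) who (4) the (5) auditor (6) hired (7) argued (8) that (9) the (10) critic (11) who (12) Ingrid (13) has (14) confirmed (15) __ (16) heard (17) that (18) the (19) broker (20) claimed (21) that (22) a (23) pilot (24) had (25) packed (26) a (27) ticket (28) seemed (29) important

The gap at 15 is the subject of "heard", inside a relative clause.
The relative pronoun is "who" (word 11); it is bound by the head noun immediately before it.
Its filler is the head noun "critic", at word 10.

10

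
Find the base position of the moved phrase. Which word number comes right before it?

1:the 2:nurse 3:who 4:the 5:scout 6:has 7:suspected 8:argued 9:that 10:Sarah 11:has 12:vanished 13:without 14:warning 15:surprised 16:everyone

The displaced element is "the nurse" (word 2).
It is linked across 1 clause boundary (Ø).
It functions as the subject of "argued", so the gap sits immediately after word 7 ("suspected").
Base order: The scout has suspected the nurse argued that Sarah has vanished without warning.

7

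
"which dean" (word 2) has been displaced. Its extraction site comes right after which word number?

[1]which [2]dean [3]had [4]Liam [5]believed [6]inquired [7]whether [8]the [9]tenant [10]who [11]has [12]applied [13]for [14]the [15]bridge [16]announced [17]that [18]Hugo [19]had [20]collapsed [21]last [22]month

5

The displaced element is "which dean" (word 2).
It is linked across 1 clause boundary (Ø).
It functions as the subject of "inquired", so the gap sits immediately after word 5 ("believed").
Base order: Liam had believed that which dean inquired whether the tenant who has applied for the bridge announced that Hugo had collapsed last month.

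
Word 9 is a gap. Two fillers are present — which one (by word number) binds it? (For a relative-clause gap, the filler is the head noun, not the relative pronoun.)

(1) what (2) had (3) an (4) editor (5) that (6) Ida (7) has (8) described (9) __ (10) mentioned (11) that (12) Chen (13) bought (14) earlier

4

The marked gap is inside the relative clause, the direct object of "described".
Its filler is the head noun "editor" (via "that"), at word 4.
(The other dependency links word 1 to a gap after word 13.)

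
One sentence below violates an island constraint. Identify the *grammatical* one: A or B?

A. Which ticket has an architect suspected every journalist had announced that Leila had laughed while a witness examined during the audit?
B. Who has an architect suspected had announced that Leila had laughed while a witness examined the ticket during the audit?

B

In A, the wh-phrase is extracted from inside an adjunct island (introduced by "while"), which blocks movement.
In B, the extraction path crosses only that-complement boundaries, which are transparent.
So B is grammatical.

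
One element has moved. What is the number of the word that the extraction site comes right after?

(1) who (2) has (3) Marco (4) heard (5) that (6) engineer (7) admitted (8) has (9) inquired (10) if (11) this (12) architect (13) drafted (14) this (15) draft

7

The displaced element is "who" (word 1).
It is linked across 2 clause boundaries (Ø → Ø).
It functions as the subject of "inquired", so the gap sits immediately after word 7 ("admitted").
Base order: Marco has heard that engineer admitted that who has inquired if this architect drafted this draft.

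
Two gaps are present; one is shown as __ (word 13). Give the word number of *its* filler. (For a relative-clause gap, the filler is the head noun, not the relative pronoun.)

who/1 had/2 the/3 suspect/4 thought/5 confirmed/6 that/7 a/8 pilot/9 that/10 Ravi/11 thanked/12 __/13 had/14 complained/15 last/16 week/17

The marked gap is inside the relative clause, the direct object of "thanked".
Its filler is the head noun "pilot" (via "that"), at word 9.
(The other dependency links word 1 to a gap after word 5.)

9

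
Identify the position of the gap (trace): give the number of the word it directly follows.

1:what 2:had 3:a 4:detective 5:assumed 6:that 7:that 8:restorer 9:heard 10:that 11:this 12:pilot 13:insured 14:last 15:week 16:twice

13

The displaced element is "what" (word 1).
It is linked across 2 clause boundaries (that → that).
It functions as the direct object of "insured", so the gap sits immediately after word 13 ("insured").
Base order: A detective had assumed that that restorer heard that this pilot insured what last week twice.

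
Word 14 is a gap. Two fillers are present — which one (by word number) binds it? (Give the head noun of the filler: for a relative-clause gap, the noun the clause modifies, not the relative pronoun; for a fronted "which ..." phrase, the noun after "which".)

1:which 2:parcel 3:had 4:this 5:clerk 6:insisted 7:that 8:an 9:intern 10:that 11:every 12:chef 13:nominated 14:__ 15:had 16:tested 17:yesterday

The marked gap is inside the relative clause, the direct object of "nominated".
Its filler is the head noun "intern" (via "that"), at word 9.
(The other dependency links word 2 to a gap after word 16.)

9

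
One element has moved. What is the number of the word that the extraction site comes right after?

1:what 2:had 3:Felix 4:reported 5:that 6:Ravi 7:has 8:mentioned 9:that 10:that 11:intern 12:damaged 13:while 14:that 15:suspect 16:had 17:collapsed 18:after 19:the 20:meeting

12

The displaced element is "what" (word 1).
It is linked across 2 clause boundaries (that → that).
It functions as the direct object of "damaged", so the gap sits immediately after word 12 ("damaged").
Base order: Felix had reported that Ravi has mentioned that that intern damaged what while that suspect had collapsed after the meeting.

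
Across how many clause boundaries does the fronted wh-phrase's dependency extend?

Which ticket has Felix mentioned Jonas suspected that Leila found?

2

"which ticket" is extracted from the object of "found".
Boundaries crossed, outermost first: [Ø], [that] — 2 in total.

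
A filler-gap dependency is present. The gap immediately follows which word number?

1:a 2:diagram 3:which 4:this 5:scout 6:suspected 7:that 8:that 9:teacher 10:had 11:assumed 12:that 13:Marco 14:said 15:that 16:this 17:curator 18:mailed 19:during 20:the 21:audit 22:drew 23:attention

The displaced element is "a diagram" (word 2).
It is linked across 3 clause boundaries (that → that → that).
It functions as the direct object of "mailed", so the gap sits immediately after word 18 ("mailed").
Base order: This scout suspected that that teacher had assumed that Marco said that this curator mailed a diagram during the audit.

18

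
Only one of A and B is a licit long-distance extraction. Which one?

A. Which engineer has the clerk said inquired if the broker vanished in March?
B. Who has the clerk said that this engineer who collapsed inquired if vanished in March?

A

In B, the wh-phrase is extracted from inside a wh-island (introduced by "if"), which blocks movement.
In A, the extraction path crosses only that-complement boundaries, which are transparent.
So A is grammatical.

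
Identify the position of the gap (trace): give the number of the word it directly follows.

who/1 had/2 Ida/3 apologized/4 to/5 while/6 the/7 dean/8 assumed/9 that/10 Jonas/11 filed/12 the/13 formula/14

5

The displaced element is "who" (word 1).
It functions as the object of the preposition "to" of "apologized", so the gap sits immediately after word 5 ("to").
Base order: Ida had apologized to who while the dean assumed that Jonas filed the formula.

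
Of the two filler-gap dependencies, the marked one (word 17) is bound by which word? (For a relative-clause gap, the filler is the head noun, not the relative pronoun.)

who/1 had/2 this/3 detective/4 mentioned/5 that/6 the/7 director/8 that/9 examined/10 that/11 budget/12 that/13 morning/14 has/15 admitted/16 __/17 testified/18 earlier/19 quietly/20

The marked gap is the subject of "testified".
Its filler is the fronted wh-phrase "who", at word 1.
(The other dependency links word 8 to a gap after word 9.)

1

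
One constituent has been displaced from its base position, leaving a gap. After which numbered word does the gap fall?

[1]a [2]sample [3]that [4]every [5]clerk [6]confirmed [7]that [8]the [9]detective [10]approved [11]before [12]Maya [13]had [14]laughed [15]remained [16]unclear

The displaced element is "a sample" (word 2).
It is linked across 1 clause boundary (that).
It functions as the direct object of "approved", so the gap sits immediately after word 10 ("approved").
Base order: Every clerk confirmed that the detective approved a sample before Maya had laughed.

10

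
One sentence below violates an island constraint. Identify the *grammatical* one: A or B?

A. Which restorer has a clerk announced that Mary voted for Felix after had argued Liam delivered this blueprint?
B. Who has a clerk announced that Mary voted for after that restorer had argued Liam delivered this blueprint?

In A, the wh-phrase is extracted from inside an adjunct island (introduced by "after"), which blocks movement.
In B, the extraction path crosses only that-complement boundaries, which are transparent.
So B is grammatical.

B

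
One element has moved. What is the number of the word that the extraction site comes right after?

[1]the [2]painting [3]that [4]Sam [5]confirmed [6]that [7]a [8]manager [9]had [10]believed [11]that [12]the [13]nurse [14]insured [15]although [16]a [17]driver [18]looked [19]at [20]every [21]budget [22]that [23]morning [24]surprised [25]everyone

14

The displaced element is "the painting" (word 2).
It is linked across 2 clause boundaries (that → that).
It functions as the direct object of "insured", so the gap sits immediately after word 14 ("insured").
Base order: Sam confirmed that a manager had believed that the nurse insured the painting although a driver looked at every budget that morning.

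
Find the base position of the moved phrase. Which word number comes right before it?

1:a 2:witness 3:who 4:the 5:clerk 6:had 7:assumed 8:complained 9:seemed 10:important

The displaced element is "a witness" (word 2).
It is linked across 1 clause boundary (Ø).
It functions as the subject of "complained", so the gap sits immediately after word 7 ("assumed").
Base order: The clerk had assumed that a witness complained.

7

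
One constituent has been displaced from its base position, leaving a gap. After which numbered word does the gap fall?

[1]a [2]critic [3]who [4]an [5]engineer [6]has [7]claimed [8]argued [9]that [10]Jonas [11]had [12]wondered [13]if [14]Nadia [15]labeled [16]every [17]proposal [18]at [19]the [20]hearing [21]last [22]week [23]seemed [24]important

7

The displaced element is "a critic" (word 2).
It is linked across 1 clause boundary (Ø).
It functions as the subject of "argued", so the gap sits immediately after word 7 ("claimed").
Base order: An engineer has claimed that a critic argued that Jonas had wondered if Nadia labeled every proposal at the hearing last week.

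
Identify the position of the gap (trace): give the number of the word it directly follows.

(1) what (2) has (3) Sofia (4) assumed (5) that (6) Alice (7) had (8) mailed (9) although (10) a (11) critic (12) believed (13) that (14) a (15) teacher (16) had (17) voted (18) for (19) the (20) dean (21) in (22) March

8

The displaced element is "what" (word 1).
It is linked across 1 clause boundary (that).
It functions as the direct object of "mailed", so the gap sits immediately after word 8 ("mailed").
Base order: Sofia has assumed that Alice had mailed what although a critic believed that a teacher had voted for the dean in March.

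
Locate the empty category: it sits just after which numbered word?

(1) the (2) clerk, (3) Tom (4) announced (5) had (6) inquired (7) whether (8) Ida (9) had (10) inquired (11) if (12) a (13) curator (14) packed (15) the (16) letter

The displaced element is "the clerk" (word 2).
It is linked across 1 clause boundary (Ø).
It functions as the subject of "inquired", so the gap sits immediately after word 4 ("announced").
Base order: Tom announced the clerk had inquired whether Ida had inquired if a curator packed the letter.

4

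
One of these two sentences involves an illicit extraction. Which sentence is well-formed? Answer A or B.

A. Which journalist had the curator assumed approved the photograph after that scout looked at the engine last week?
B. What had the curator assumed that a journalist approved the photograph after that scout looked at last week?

A

In B, the wh-phrase is extracted from inside an adjunct island (introduced by "after"), which blocks movement.
In A, the extraction path crosses only that-complement boundaries, which are transparent.
So A is grammatical.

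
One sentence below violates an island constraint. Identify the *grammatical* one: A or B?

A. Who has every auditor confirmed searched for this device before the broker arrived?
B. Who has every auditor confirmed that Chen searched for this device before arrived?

In B, the wh-phrase is extracted from inside an adjunct island (introduced by "before"), which blocks movement.
In A, the extraction path crosses only that-complement boundaries, which are transparent.
So A is grammatical.

A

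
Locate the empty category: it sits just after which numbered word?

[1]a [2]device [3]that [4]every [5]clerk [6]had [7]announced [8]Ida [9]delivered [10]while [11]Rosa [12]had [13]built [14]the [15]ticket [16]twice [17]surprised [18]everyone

The displaced element is "a device" (word 2).
It is linked across 1 clause boundary (Ø).
It functions as the direct object of "delivered", so the gap sits immediately after word 9 ("delivered").
Base order: Every clerk had announced Ida delivered a device while Rosa had built the ticket twice.

9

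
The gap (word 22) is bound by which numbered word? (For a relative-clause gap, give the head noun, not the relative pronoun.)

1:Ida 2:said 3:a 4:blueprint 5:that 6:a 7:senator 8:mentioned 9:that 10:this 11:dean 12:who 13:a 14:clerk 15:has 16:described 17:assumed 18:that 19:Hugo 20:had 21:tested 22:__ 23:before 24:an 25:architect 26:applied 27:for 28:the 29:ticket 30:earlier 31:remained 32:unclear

The gap at 22 is the object of "tested", inside a relative clause.
The relative pronoun is "that" (word 5); it is bound by the head noun immediately before it.
Its filler is the head noun "blueprint", at word 4.

4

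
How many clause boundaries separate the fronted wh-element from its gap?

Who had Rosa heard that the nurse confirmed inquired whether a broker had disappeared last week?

2

"who" is extracted from the subject of "inquired".
Boundaries crossed, outermost first: [that], [Ø] — 2 in total.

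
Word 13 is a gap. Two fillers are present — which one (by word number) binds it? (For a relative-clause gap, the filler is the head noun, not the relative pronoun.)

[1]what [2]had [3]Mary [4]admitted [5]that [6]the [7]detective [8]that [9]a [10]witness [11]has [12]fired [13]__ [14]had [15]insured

7

The marked gap is inside the relative clause, the direct object of "fired".
Its filler is the head noun "detective" (via "that"), at word 7.
(The other dependency links word 1 to a gap after word 15.)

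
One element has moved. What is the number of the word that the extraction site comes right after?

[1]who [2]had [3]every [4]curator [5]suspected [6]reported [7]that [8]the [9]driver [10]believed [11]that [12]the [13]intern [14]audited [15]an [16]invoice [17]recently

5

The displaced element is "who" (word 1).
It is linked across 1 clause boundary (Ø).
It functions as the subject of "reported", so the gap sits immediately after word 5 ("suspected").
Base order: Every curator had suspected that who reported that the driver believed that the intern audited an invoice recently.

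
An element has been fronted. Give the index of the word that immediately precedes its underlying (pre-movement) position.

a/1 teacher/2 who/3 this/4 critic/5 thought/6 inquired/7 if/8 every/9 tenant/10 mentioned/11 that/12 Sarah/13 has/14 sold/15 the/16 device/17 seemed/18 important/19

6

The displaced element is "a teacher" (word 2).
It is linked across 1 clause boundary (Ø).
It functions as the subject of "inquired", so the gap sits immediately after word 6 ("thought").
Base order: This critic thought a teacher inquired if every tenant mentioned that Sarah has sold the device.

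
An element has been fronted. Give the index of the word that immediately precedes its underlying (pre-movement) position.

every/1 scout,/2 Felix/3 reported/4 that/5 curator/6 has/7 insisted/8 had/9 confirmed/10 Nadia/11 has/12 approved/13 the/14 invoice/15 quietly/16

The displaced element is "every scout" (word 2).
It is linked across 2 clause boundaries (Ø → Ø).
It functions as the subject of "confirmed", so the gap sits immediately after word 8 ("insisted").
Base order: Felix reported that curator has insisted that every scout had confirmed Nadia has approved the invoice quietly.

8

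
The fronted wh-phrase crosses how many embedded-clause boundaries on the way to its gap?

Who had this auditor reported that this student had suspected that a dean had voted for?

"who" is extracted from the PP object of "voted".
Boundaries crossed, outermost first: [that], [that] — 2 in total.

2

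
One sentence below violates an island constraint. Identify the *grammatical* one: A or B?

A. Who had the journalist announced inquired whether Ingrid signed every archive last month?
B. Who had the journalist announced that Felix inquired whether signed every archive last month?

In B, the wh-phrase is extracted from inside a wh-island (introduced by "whether"), which blocks movement.
In A, the extraction path crosses only that-complement boundaries, which are transparent.
So A is grammatical.

A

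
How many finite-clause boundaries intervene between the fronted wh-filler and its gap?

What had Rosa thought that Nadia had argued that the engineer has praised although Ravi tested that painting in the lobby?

2

"what" is extracted from the object of "praised".
Boundaries crossed, outermost first: [that], [that] — 2 in total.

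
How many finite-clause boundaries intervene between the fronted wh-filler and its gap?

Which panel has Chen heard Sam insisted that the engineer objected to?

2

"which panel" is extracted from the PP object of "objected".
Boundaries crossed, outermost first: [Ø], [that] — 2 in total.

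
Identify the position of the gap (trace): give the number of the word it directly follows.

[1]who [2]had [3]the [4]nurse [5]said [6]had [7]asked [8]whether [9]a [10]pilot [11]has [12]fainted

5

The displaced element is "who" (word 1).
It is linked across 1 clause boundary (Ø).
It functions as the subject of "asked", so the gap sits immediately after word 5 ("said").
Base order: The nurse had said that who had asked whether a pilot has fainted.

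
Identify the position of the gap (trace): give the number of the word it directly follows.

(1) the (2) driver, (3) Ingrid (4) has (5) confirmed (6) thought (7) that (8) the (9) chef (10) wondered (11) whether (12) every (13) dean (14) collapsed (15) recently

5

The displaced element is "the driver" (word 2).
It is linked across 1 clause boundary (Ø).
It functions as the subject of "thought", so the gap sits immediately after word 5 ("confirmed").
Base order: Ingrid has confirmed that the driver thought that the chef wondered whether every dean collapsed recently.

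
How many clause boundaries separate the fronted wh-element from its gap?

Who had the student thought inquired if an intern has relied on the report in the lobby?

1

"who" is extracted from the subject of "inquired".
Boundaries crossed, outermost first: [Ø] — 1 in total.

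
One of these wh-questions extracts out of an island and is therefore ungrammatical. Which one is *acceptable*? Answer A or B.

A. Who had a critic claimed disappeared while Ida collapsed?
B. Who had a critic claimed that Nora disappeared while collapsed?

A

In B, the wh-phrase is extracted from inside an adjunct island (introduced by "while"), which blocks movement.
In A, the extraction path crosses only that-complement boundaries, which are transparent.
So A is grammatical.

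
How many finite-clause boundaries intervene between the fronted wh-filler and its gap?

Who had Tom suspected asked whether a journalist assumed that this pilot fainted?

"who" is extracted from the subject of "asked".
Boundaries crossed, outermost first: [Ø] — 1 in total.

1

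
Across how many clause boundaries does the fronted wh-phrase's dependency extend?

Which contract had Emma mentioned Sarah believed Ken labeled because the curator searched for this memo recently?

"which contract" is extracted from the object of "labeled".
Boundaries crossed, outermost first: [Ø], [Ø] — 2 in total.

2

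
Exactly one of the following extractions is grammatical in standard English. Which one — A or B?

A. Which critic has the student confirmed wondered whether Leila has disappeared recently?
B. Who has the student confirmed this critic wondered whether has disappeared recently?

A

In B, the wh-phrase is extracted from inside a wh-island (introduced by "whether"), which blocks movement.
In A, the extraction path crosses only that-complement boundaries, which are transparent.
So A is grammatical.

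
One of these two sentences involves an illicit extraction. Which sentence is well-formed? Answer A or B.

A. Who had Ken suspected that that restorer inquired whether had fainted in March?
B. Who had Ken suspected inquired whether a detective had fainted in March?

B

In A, the wh-phrase is extracted from inside a wh-island (introduced by "whether"), which blocks movement.
In B, the extraction path crosses only that-complement boundaries, which are transparent.
So B is grammatical.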